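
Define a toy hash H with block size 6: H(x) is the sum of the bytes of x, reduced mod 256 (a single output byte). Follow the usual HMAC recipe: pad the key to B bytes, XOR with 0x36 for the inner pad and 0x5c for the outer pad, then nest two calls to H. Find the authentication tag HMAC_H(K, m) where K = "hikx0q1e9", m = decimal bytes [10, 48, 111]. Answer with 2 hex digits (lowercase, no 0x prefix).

0d

Key "hikx0q1e9" = 68 69 6b 78 30 71 31 65 39 is 9 bytes > B = 6, so hash it first: H(key) = 24, then zero-pad to 6 bytes: K' = 24 00 00 00 00 00.
K' ⊕ ipad = 12 36 36 36 36 36.  K' ⊕ opad = 78 5c 5c 5c 5c 5c.
Inner input = (K'⊕ipad) ∥ m = 12 36 36 36 36 36 ∥ 0a 30 6f.
Inner hash: sum = 18+54+54+54+54+54+10+48+111 = 457; mod 256 = 201 → c9.
Outer input = (K'⊕opad) ∥ inner = 78 5c 5c 5c 5c 5c ∥ c9.
Outer hash (tag): sum = 120+92+92+92+92+92+201 = 781; mod 256 = 13 → 0d.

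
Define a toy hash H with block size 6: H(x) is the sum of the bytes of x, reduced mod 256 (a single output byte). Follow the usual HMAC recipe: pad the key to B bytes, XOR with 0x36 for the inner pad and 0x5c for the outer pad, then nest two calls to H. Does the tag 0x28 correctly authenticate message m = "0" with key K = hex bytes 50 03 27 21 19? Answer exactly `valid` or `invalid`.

invalid

Key hex bytes 50 03 27 21 19 is 5 bytes ≤ B = 6; zero-pad to 6 bytes: K' = 50 03 27 21 19 00.
K' ⊕ ipad = 66 35 11 17 2f 36; K' ⊕ opad = 0c 5f 7b 7d 45 5c.
Inner hash: sum = 102+53+17+23+47+54+48 = 344; mod 256 = 88 → 58.
Outer hash (recomputed tag): sum = 12+95+123+125+69+92+88 = 604; mod 256 = 92 → 5c.
Recomputed tag = 5c; claimed = 28 → mismatch.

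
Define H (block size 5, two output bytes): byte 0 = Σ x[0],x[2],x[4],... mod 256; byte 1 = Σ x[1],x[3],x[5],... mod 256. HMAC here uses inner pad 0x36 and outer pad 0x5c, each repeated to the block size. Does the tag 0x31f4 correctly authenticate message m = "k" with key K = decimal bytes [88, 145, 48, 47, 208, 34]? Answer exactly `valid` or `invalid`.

Key decimal bytes [88, 145, 48, 47, 208, 34] = 58 91 30 2f d0 22 is 6 bytes > B = 5, so hash it first: H(key) = 58 e2, then zero-pad to 5 bytes: K' = 58 e2 00 00 00.
K' ⊕ ipad = 6e d4 36 36 36; K' ⊕ opad = 04 be 5c 5c 5c.
Inner hash: even-index sum = 218 mod 256 = 218; odd-index sum = 373 mod 256 = 117 → da 75.
Outer hash (recomputed tag): even-index sum = 305 mod 256 = 49; odd-index sum = 500 mod 256 = 244 → 31 f4.
Recomputed tag = 31f4; claimed = 31f4 → match.

valid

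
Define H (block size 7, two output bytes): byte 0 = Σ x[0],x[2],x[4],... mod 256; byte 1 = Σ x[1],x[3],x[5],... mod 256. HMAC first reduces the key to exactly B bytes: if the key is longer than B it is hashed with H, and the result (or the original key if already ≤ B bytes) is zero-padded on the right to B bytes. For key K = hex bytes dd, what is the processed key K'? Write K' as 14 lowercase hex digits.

Key hex bytes dd is 1 byte ≤ B = 7; zero-pad to 7 bytes: K' = dd 00 00 00 00 00 00.

dd000000000000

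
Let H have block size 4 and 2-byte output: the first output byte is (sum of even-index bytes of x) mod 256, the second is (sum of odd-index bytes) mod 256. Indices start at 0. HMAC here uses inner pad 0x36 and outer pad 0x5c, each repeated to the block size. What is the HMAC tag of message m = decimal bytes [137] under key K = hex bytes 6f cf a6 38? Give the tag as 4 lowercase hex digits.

9ffe

Key hex bytes 6f cf a6 38 is exactly B = 4 bytes: K' = 6f cf a6 38.
K' ⊕ ipad = 59 f9 90 0e.  K' ⊕ opad = 33 93 fa 64.
Inner input = (K'⊕ipad) ∥ m = 59 f9 90 0e ∥ 89.
Inner hash: even-index sum = 370 mod 256 = 114; odd-index sum = 263 mod 256 = 7 → 72 07.
Outer input = (K'⊕opad) ∥ inner = 33 93 fa 64 ∥ 72 07.
Outer hash (tag): even-index sum = 415 mod 256 = 159; odd-index sum = 254 mod 256 = 254 → 9f fe.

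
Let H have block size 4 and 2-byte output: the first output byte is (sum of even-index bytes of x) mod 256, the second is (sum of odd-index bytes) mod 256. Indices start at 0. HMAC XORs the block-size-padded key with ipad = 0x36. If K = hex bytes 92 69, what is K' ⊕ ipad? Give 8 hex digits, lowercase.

Key hex bytes 92 69 is 2 bytes ≤ B = 4; zero-pad to 4 bytes: K' = 92 69 00 00.
XOR each byte with 0x36: 92⊕36=a4, 69⊕36=5f, 00⊕36=36, 00⊕36=36.

a45f3636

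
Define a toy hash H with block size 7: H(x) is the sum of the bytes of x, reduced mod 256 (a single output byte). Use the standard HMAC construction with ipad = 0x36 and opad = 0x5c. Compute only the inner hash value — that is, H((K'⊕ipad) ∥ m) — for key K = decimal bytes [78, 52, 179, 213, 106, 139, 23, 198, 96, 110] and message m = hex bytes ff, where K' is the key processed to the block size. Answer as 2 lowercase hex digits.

Key decimal bytes [78, 52, 179, 213, 106, 139, 23, 198, 96, 110] = 4e 34 b3 d5 6a 8b 17 c6 60 6e is 10 bytes > B = 7, so hash it first: H(key) = aa, then zero-pad to 7 bytes: K' = aa 00 00 00 00 00 00.
K' ⊕ ipad = 9c 36 36 36 36 36 36.
Inner input = 9c 36 36 36 36 36 36 ∥ ff.
Inner hash: sum = 156+54+54+54+54+54+54+255 = 735; mod 256 = 223 → df.

df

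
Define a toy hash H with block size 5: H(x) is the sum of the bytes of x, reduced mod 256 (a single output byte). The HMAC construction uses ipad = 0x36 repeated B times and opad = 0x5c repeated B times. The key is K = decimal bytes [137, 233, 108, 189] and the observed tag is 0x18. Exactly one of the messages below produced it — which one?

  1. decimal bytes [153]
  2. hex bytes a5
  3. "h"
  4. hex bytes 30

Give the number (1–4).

Key decimal bytes [137, 233, 108, 189] = 89 e9 6c bd is 4 bytes ≤ B = 5; zero-pad to 5 bytes: K' = 89 e9 6c bd 00.
K' ⊕ ipad = bf df 5a 8b 36; K' ⊕ opad = d5 b5 30 e1 5c.
m1: inner = H(bf df 5a 8b 36 99) = 52; tag = H(d5 b5 30 e1 5c 52) = 49
m2: inner = H(bf df 5a 8b 36 a5) = 5e; tag = H(d5 b5 30 e1 5c 5e) = 55
m3: inner = H(bf df 5a 8b 36 68) = 21; tag = H(d5 b5 30 e1 5c 21) = 18 ← matches
m4: inner = H(bf df 5a 8b 36 30) = e9; tag = H(d5 b5 30 e1 5c e9) = e0

3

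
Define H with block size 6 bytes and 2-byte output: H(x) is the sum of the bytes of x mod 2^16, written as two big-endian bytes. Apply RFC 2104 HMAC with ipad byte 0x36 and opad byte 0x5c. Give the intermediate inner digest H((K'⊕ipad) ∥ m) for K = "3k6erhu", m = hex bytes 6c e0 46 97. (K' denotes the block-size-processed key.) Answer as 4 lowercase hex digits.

Key "3k6erhu" = 33 6b 36 65 72 68 75 is 7 bytes > B = 6, so hash it first: H(key) = 02 88, then zero-pad to 6 bytes: K' = 02 88 00 00 00 00.
K' ⊕ ipad = 34 be 36 36 36 36.
Inner input = 34 be 36 36 36 36 ∥ 6c e0 46 97.
Inner hash: sum = 52+190+54+54+54+54+108+224+70+151 = 1011 → 03 f3.

03f3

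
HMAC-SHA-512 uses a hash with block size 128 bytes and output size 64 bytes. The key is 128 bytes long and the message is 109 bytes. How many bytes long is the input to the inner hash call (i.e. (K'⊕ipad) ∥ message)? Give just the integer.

Key is 128 ≤ 128 bytes, zero-padded: |K'| = 128.
Inner input = (K'⊕ipad) ∥ m → 128 + 109 = 237 bytes.

237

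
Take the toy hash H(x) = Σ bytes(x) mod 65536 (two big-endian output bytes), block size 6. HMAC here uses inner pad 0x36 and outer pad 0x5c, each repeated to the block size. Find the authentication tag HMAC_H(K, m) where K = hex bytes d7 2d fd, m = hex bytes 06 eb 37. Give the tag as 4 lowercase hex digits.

Key hex bytes d7 2d fd is 3 bytes ≤ B = 6; zero-pad to 6 bytes: K' = d7 2d fd 00 00 00.
K' ⊕ ipad = e1 1b cb 36 36 36.  K' ⊕ opad = 8b 71 a1 5c 5c 5c.
Inner input = (K'⊕ipad) ∥ m = e1 1b cb 36 36 36 ∥ 06 eb 37.
Inner hash: sum = 225+27+203+54+54+54+6+235+55 = 913 → 03 91.
Outer input = (K'⊕opad) ∥ inner = 8b 71 a1 5c 5c 5c ∥ 03 91.
Outer hash (tag): sum = 139+113+161+92+92+92+3+145 = 837 → 03 45.

0345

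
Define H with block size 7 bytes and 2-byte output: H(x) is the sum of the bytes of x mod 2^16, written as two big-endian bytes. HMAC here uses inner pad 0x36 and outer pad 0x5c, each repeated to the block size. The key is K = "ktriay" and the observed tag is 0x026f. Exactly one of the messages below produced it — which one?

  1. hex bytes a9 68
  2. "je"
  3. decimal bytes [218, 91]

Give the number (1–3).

2

Key "ktriay" = 6b 74 72 69 61 79 is 6 bytes ≤ B = 7; zero-pad to 7 bytes: K' = 6b 74 72 69 61 79 00.
K' ⊕ ipad = 5d 42 44 5f 57 4f 36; K' ⊕ opad = 37 28 2e 35 3d 25 5c.
m1: inner = H(5d 42 44 5f 57 4f 36 a9 68) = 03 2f; tag = H(37 28 2e 35 3d 25 5c 03 2f) = 01b2
m2: inner = H(5d 42 44 5f 57 4f 36 6a 65) = 02 ed; tag = H(37 28 2e 35 3d 25 5c 02 ed) = 026f ← matches
m3: inner = H(5d 42 44 5f 57 4f 36 da 5b) = 03 53; tag = H(37 28 2e 35 3d 25 5c 03 53) = 01d6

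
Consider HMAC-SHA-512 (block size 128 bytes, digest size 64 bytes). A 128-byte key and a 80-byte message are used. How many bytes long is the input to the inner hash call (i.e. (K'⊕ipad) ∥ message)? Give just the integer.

208

Key is 128 ≤ 128 bytes, zero-padded: |K'| = 128.
Inner input = (K'⊕ipad) ∥ m → 128 + 80 = 208 bytes.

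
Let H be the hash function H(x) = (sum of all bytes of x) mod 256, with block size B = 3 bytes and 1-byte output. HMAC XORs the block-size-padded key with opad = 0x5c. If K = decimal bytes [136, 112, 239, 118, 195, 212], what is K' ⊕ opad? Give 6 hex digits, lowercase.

Key decimal bytes [136, 112, 239, 118, 195, 212] = 88 70 ef 76 c3 d4 is 6 bytes > B = 3, so hash it first: H(key) = f4, then zero-pad to 3 bytes: K' = f4 00 00.
XOR each byte with 0x5c: f4⊕5c=a8, 00⊕5c=5c, 00⊕5c=5c.

a85c5c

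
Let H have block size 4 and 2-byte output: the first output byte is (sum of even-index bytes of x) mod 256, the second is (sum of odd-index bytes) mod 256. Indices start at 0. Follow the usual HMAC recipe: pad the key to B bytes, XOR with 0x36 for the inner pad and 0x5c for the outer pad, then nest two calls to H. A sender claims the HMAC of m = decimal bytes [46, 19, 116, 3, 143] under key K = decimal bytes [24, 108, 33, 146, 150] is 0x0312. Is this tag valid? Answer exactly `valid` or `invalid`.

Key decimal bytes [24, 108, 33, 146, 150] = 18 6c 21 92 96 is 5 bytes > B = 4, so hash it first: H(key) = cf fe, then zero-pad to 4 bytes: K' = cf fe 00 00.
K' ⊕ ipad = f9 c8 36 36; K' ⊕ opad = 93 a2 5c 5c.
Inner hash: even-index sum = 608 mod 256 = 96; odd-index sum = 276 mod 256 = 20 → 60 14.
Outer hash (recomputed tag): even-index sum = 335 mod 256 = 79; odd-index sum = 274 mod 256 = 18 → 4f 12.
Recomputed tag = 4f12; claimed = 0312 → mismatch.

invalid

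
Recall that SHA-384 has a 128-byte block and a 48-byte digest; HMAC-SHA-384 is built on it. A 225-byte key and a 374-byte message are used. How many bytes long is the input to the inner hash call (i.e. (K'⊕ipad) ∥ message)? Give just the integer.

Key is 225 > 128 bytes, so it is hashed to 48 bytes then zero-padded to 128: |K'| = 128.
Inner input = (K'⊕ipad) ∥ m → 128 + 374 = 502 bytes.

502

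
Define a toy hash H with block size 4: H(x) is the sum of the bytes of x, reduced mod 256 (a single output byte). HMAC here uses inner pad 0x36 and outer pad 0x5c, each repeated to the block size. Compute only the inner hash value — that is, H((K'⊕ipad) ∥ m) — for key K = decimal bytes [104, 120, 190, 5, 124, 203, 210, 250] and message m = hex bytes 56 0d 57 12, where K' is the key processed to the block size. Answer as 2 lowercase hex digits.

ee

Key decimal bytes [104, 120, 190, 5, 124, 203, 210, 250] = 68 78 be 05 7c cb d2 fa is 8 bytes > B = 4, so hash it first: H(key) = b6, then zero-pad to 4 bytes: K' = b6 00 00 00.
K' ⊕ ipad = 80 36 36 36.
Inner input = 80 36 36 36 ∥ 56 0d 57 12.
Inner hash: sum = 128+54+54+54+86+13+87+18 = 494; mod 256 = 238 → ee.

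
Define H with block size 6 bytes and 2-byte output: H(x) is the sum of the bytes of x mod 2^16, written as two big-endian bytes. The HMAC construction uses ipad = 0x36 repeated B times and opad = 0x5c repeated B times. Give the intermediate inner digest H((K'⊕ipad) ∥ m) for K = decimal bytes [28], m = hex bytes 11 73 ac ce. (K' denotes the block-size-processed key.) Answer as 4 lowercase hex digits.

0336

Key decimal bytes [28] = 1c is 1 byte ≤ B = 6; zero-pad to 6 bytes: K' = 1c 00 00 00 00 00.
K' ⊕ ipad = 2a 36 36 36 36 36.
Inner input = 2a 36 36 36 36 36 ∥ 11 73 ac ce.
Inner hash: sum = 42+54+54+54+54+54+17+115+172+206 = 822 → 03 36.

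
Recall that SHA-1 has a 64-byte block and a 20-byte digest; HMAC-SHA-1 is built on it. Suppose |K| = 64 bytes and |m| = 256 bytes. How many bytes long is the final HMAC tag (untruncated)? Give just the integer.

20

The tag is one SHA-1 digest: 20 bytes.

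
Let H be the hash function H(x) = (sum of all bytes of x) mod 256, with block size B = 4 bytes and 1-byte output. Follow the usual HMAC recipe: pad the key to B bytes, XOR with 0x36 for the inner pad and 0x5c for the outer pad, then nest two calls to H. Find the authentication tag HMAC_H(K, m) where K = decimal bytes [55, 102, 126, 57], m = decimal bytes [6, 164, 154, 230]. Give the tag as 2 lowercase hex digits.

fe

Key decimal bytes [55, 102, 126, 57] = 37 66 7e 39 is exactly B = 4 bytes: K' = 37 66 7e 39.
K' ⊕ ipad = 01 50 48 0f.  K' ⊕ opad = 6b 3a 22 65.
Inner input = (K'⊕ipad) ∥ m = 01 50 48 0f ∥ 06 a4 9a e6.
Inner hash: sum = 1+80+72+15+6+164+154+230 = 722; mod 256 = 210 → d2.
Outer input = (K'⊕opad) ∥ inner = 6b 3a 22 65 ∥ d2.
Outer hash (tag): sum = 107+58+34+101+210 = 510; mod 256 = 254 → fe.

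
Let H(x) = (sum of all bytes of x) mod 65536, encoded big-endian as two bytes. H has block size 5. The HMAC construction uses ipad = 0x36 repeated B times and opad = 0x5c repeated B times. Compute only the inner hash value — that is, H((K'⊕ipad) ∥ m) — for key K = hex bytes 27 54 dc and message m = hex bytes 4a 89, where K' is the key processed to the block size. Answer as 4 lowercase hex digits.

Key hex bytes 27 54 dc is 3 bytes ≤ B = 5; zero-pad to 5 bytes: K' = 27 54 dc 00 00.
K' ⊕ ipad = 11 62 ea 36 36.
Inner input = 11 62 ea 36 36 ∥ 4a 89.
Inner hash: sum = 17+98+234+54+54+74+137 = 668 → 02 9c.

029c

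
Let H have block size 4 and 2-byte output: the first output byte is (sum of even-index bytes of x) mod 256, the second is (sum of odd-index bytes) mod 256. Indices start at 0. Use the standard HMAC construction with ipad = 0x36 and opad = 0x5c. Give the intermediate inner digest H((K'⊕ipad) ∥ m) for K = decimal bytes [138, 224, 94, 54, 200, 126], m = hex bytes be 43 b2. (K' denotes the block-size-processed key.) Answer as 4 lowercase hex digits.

Key decimal bytes [138, 224, 94, 54, 200, 126] = 8a e0 5e 36 c8 7e is 6 bytes > B = 4, so hash it first: H(key) = b0 94, then zero-pad to 4 bytes: K' = b0 94 00 00.
K' ⊕ ipad = 86 a2 36 36.
Inner input = 86 a2 36 36 ∥ be 43 b2.
Inner hash: even-index sum = 556 mod 256 = 44; odd-index sum = 283 mod 256 = 27 → 2c 1b.

2c1b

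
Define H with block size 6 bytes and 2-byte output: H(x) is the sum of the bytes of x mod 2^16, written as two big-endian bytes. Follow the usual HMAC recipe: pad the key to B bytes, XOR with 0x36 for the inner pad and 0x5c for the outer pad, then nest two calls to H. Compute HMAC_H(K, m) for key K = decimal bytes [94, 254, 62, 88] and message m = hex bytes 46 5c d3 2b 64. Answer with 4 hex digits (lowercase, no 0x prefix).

01dc

Key decimal bytes [94, 254, 62, 88] = 5e fe 3e 58 is 4 bytes ≤ B = 6; zero-pad to 6 bytes: K' = 5e fe 3e 58 00 00.
K' ⊕ ipad = 68 c8 08 6e 36 36.  K' ⊕ opad = 02 a2 62 04 5c 5c.
Inner input = (K'⊕ipad) ∥ m = 68 c8 08 6e 36 36 ∥ 46 5c d3 2b 64.
Inner hash: sum = 104+200+8+110+54+54+70+92+211+43+100 = 1046 → 04 16.
Outer input = (K'⊕opad) ∥ inner = 02 a2 62 04 5c 5c ∥ 04 16.
Outer hash (tag): sum = 2+162+98+4+92+92+4+22 = 476 → 01 dc.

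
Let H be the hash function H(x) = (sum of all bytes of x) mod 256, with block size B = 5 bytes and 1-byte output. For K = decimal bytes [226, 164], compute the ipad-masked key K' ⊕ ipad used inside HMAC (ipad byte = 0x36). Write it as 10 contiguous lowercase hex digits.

Key decimal bytes [226, 164] = e2 a4 is 2 bytes ≤ B = 5; zero-pad to 5 bytes: K' = e2 a4 00 00 00.
XOR each byte with 0x36: e2⊕36=d4, a4⊕36=92, 00⊕36=36, 00⊕36=36, 00⊕36=36.

d492363636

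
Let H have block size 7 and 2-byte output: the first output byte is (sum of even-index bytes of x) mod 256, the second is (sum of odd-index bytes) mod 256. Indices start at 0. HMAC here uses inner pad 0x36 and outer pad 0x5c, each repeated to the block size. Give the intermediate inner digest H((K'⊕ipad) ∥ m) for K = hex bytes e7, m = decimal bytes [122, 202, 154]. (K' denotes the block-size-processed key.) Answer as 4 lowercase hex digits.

Key hex bytes e7 is 1 byte ≤ B = 7; zero-pad to 7 bytes: K' = e7 00 00 00 00 00 00.
K' ⊕ ipad = d1 36 36 36 36 36 36.
Inner input = d1 36 36 36 36 36 36 ∥ 7a ca 9a.
Inner hash: even-index sum = 573 mod 256 = 61; odd-index sum = 438 mod 256 = 182 → 3d b6.

3db6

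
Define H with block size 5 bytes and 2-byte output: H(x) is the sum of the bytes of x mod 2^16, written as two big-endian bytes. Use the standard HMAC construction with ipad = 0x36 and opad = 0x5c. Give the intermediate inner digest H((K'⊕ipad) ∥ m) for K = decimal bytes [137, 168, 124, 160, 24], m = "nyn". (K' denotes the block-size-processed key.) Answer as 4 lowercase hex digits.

03c0

Key decimal bytes [137, 168, 124, 160, 24] = 89 a8 7c a0 18 is exactly B = 5 bytes: K' = 89 a8 7c a0 18.
K' ⊕ ipad = bf 9e 4a 96 2e.
Inner input = bf 9e 4a 96 2e ∥ 6e 79 6e.
Inner hash: sum = 191+158+74+150+46+110+121+110 = 960 → 03 c0.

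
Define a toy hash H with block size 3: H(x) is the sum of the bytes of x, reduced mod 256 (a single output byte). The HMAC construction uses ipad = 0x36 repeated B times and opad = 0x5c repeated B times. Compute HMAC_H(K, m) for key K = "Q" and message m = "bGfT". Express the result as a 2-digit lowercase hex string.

fb

Key "Q" = 51 is 1 byte ≤ B = 3; zero-pad to 3 bytes: K' = 51 00 00.
K' ⊕ ipad = 67 36 36.  K' ⊕ opad = 0d 5c 5c.
Inner input = (K'⊕ipad) ∥ m = 67 36 36 ∥ 62 47 66 54.
Inner hash: sum = 103+54+54+98+71+102+84 = 566; mod 256 = 54 → 36.
Outer input = (K'⊕opad) ∥ inner = 0d 5c 5c ∥ 36.
Outer hash (tag): sum = 13+92+92+54 = 251 → fb.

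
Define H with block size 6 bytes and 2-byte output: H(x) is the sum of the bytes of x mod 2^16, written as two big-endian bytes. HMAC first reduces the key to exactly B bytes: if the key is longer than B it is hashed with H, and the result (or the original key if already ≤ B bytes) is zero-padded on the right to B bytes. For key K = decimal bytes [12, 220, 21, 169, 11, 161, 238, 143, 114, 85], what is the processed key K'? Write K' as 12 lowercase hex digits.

049600000000

|K| = 10 > B = 6, so first hash the key.
H(K): sum = 12+220+21+169+11+161+238+143+114+85 = 1174 → 04 96.
Zero-pad H(K) = 04 96 to 6 bytes: K' = 04 96 00 00 00 00.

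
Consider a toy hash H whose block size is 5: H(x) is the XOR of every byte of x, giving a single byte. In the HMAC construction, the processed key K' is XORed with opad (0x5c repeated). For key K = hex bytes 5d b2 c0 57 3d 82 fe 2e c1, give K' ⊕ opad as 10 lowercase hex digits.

Key hex bytes 5d b2 c0 57 3d 82 fe 2e c1 is 9 bytes > B = 5, so hash it first: H(key) = d6, then zero-pad to 5 bytes: K' = d6 00 00 00 00.
XOR each byte with 0x5c: d6⊕5c=8a, 00⊕5c=5c, 00⊕5c=5c, 00⊕5c=5c, 00⊕5c=5c.

8a5c5c5c5c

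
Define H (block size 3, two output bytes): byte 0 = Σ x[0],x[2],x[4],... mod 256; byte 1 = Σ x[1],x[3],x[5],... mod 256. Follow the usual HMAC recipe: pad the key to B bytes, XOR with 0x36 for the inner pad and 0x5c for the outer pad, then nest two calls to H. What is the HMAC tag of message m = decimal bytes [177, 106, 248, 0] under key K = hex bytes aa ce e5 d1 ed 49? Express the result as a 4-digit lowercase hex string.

039e

Key hex bytes aa ce e5 d1 ed 49 is 6 bytes > B = 3, so hash it first: H(key) = 7c e8, then zero-pad to 3 bytes: K' = 7c e8 00.
K' ⊕ ipad = 4a de 36.  K' ⊕ opad = 20 b4 5c.
Inner input = (K'⊕ipad) ∥ m = 4a de 36 ∥ b1 6a f8 00.
Inner hash: even-index sum = 234 mod 256 = 234; odd-index sum = 647 mod 256 = 135 → ea 87.
Outer input = (K'⊕opad) ∥ inner = 20 b4 5c ∥ ea 87.
Outer hash (tag): even-index sum = 259 mod 256 = 3; odd-index sum = 414 mod 256 = 158 → 03 9e.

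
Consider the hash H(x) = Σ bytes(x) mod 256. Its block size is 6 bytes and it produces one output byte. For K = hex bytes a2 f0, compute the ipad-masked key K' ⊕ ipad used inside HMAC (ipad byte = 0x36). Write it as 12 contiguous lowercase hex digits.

94c636363636

Key hex bytes a2 f0 is 2 bytes ≤ B = 6; zero-pad to 6 bytes: K' = a2 f0 00 00 00 00.
XOR each byte with 0x36: a2⊕36=94, f0⊕36=c6, 00⊕36=36, 00⊕36=36, 00⊕36=36, 00⊕36=36.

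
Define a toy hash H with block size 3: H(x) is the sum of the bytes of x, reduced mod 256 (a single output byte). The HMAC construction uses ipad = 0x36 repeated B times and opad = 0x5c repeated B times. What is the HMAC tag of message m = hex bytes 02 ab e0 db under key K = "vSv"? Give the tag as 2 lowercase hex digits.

b0

Key "vSv" = 76 53 76 is exactly B = 3 bytes: K' = 76 53 76.
K' ⊕ ipad = 40 65 40.  K' ⊕ opad = 2a 0f 2a.
Inner input = (K'⊕ipad) ∥ m = 40 65 40 ∥ 02 ab e0 db.
Inner hash: sum = 64+101+64+2+171+224+219 = 845; mod 256 = 77 → 4d.
Outer input = (K'⊕opad) ∥ inner = 2a 0f 2a ∥ 4d.
Outer hash (tag): sum = 42+15+42+77 = 176 → b0.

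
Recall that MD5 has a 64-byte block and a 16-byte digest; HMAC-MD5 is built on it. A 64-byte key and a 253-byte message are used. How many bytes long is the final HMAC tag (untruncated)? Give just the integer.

16

The tag is one MD5 digest: 16 bytes.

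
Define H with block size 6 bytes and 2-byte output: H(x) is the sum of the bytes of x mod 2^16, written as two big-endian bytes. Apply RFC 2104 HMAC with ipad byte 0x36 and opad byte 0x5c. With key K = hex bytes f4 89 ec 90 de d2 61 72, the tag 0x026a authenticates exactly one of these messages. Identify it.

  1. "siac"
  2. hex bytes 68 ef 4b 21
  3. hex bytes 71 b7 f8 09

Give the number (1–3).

Key hex bytes f4 89 ec 90 de d2 61 72 is 8 bytes > B = 6, so hash it first: H(key) = 05 7c, then zero-pad to 6 bytes: K' = 05 7c 00 00 00 00.
K' ⊕ ipad = 33 4a 36 36 36 36; K' ⊕ opad = 59 20 5c 5c 5c 5c.
m1: inner = H(33 4a 36 36 36 36 73 69 61 63) = 02 f5; tag = H(59 20 5c 5c 5c 5c 02 f5) = 02e0
m2: inner = H(33 4a 36 36 36 36 68 ef 4b 21) = 03 18; tag = H(59 20 5c 5c 5c 5c 03 18) = 0204
m3: inner = H(33 4a 36 36 36 36 71 b7 f8 09) = 03 7e; tag = H(59 20 5c 5c 5c 5c 03 7e) = 026a ← matches

3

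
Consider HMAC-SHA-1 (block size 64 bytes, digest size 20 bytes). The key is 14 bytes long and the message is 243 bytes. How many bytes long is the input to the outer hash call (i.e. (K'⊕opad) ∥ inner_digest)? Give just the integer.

84

Key is 14 ≤ 64 bytes, zero-padded: |K'| = 64.
Outer input = (K'⊕opad) ∥ H(inner) → 64 + 20 = 84 bytes.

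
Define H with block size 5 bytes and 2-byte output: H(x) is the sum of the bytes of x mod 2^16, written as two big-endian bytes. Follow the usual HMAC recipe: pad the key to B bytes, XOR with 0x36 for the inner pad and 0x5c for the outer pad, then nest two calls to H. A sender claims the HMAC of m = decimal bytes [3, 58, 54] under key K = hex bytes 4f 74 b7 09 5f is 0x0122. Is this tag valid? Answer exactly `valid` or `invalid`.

invalid

Key hex bytes 4f 74 b7 09 5f is exactly B = 5 bytes: K' = 4f 74 b7 09 5f.
K' ⊕ ipad = 79 42 81 3f 69; K' ⊕ opad = 13 28 eb 55 03.
Inner hash: sum = 121+66+129+63+105+3+58+54 = 599 → 02 57.
Outer hash (recomputed tag): sum = 19+40+235+85+3+2+87 = 471 → 01 d7.
Recomputed tag = 01d7; claimed = 0122 → mismatch.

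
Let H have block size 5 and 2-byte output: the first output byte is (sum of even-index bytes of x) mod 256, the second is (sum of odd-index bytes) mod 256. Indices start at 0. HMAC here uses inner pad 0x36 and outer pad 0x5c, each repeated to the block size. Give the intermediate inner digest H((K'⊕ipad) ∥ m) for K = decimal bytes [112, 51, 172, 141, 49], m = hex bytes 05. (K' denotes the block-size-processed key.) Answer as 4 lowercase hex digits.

Key decimal bytes [112, 51, 172, 141, 49] = 70 33 ac 8d 31 is exactly B = 5 bytes: K' = 70 33 ac 8d 31.
K' ⊕ ipad = 46 05 9a bb 07.
Inner input = 46 05 9a bb 07 ∥ 05.
Inner hash: even-index sum = 231 mod 256 = 231; odd-index sum = 197 mod 256 = 197 → e7 c5.

e7c5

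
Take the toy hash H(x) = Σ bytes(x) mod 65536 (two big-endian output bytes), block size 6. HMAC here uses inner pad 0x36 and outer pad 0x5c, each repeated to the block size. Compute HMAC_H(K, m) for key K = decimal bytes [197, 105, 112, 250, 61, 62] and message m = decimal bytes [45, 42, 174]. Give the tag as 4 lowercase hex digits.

Key decimal bytes [197, 105, 112, 250, 61, 62] = c5 69 70 fa 3d 3e is exactly B = 6 bytes: K' = c5 69 70 fa 3d 3e.
K' ⊕ ipad = f3 5f 46 cc 0b 08.  K' ⊕ opad = 99 35 2c a6 61 62.
Inner input = (K'⊕ipad) ∥ m = f3 5f 46 cc 0b 08 ∥ 2d 2a ae.
Inner hash: sum = 243+95+70+204+11+8+45+42+174 = 892 → 03 7c.
Outer input = (K'⊕opad) ∥ inner = 99 35 2c a6 61 62 ∥ 03 7c.
Outer hash (tag): sum = 153+53+44+166+97+98+3+124 = 738 → 02 e2.

02e2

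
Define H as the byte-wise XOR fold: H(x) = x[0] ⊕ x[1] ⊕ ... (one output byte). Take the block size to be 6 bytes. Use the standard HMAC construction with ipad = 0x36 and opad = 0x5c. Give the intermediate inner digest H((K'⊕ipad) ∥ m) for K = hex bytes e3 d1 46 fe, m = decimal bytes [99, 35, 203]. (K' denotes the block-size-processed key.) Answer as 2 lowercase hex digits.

01

Key hex bytes e3 d1 46 fe is 4 bytes ≤ B = 6; zero-pad to 6 bytes: K' = e3 d1 46 fe 00 00.
K' ⊕ ipad = d5 e7 70 c8 36 36.
Inner input = d5 e7 70 c8 36 36 ∥ 63 23 cb.
Inner hash: XOR d5⊕e7⊕70⊕c8⊕36⊕36⊕63⊕23⊕cb = 01.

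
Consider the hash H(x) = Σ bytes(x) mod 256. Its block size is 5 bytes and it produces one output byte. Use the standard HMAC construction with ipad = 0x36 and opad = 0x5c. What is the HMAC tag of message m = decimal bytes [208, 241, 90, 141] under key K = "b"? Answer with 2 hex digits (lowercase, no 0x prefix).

82

Key "b" = 62 is 1 byte ≤ B = 5; zero-pad to 5 bytes: K' = 62 00 00 00 00.
K' ⊕ ipad = 54 36 36 36 36.  K' ⊕ opad = 3e 5c 5c 5c 5c.
Inner input = (K'⊕ipad) ∥ m = 54 36 36 36 36 ∥ d0 f1 5a 8d.
Inner hash: sum = 84+54+54+54+54+208+241+90+141 = 980; mod 256 = 212 → d4.
Outer input = (K'⊕opad) ∥ inner = 3e 5c 5c 5c 5c ∥ d4.
Outer hash (tag): sum = 62+92+92+92+92+212 = 642; mod 256 = 130 → 82.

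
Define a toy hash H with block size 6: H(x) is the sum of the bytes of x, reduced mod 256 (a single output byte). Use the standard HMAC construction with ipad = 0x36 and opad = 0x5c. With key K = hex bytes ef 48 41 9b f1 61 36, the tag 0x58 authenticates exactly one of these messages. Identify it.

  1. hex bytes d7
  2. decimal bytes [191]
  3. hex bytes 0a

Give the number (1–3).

Key hex bytes ef 48 41 9b f1 61 36 is 7 bytes > B = 6, so hash it first: H(key) = 9b, then zero-pad to 6 bytes: K' = 9b 00 00 00 00 00.
K' ⊕ ipad = ad 36 36 36 36 36; K' ⊕ opad = c7 5c 5c 5c 5c 5c.
m1: inner = H(ad 36 36 36 36 36 d7) = 92; tag = H(c7 5c 5c 5c 5c 5c 92) = 25
m2: inner = H(ad 36 36 36 36 36 bf) = 7a; tag = H(c7 5c 5c 5c 5c 5c 7a) = 0d
m3: inner = H(ad 36 36 36 36 36 0a) = c5; tag = H(c7 5c 5c 5c 5c 5c c5) = 58 ← matches

3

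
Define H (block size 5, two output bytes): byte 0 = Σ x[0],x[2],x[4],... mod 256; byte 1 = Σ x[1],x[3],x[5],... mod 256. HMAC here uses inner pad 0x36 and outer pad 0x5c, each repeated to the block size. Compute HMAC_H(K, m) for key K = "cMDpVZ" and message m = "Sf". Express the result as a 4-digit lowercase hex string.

0344

Key "cMDpVZ" = 63 4d 44 70 56 5a is 6 bytes > B = 5, so hash it first: H(key) = fd 17, then zero-pad to 5 bytes: K' = fd 17 00 00 00.
K' ⊕ ipad = cb 21 36 36 36.  K' ⊕ opad = a1 4b 5c 5c 5c.
Inner input = (K'⊕ipad) ∥ m = cb 21 36 36 36 ∥ 53 66.
Inner hash: even-index sum = 413 mod 256 = 157; odd-index sum = 170 mod 256 = 170 → 9d aa.
Outer input = (K'⊕opad) ∥ inner = a1 4b 5c 5c 5c ∥ 9d aa.
Outer hash (tag): even-index sum = 515 mod 256 = 3; odd-index sum = 324 mod 256 = 68 → 03 44.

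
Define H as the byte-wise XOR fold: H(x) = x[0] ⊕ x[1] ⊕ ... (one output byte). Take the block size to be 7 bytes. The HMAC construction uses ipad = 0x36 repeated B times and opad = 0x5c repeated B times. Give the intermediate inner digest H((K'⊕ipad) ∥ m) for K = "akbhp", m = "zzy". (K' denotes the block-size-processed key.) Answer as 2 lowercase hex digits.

Key "akbhp" = 61 6b 62 68 70 is 5 bytes ≤ B = 7; zero-pad to 7 bytes: K' = 61 6b 62 68 70 00 00.
K' ⊕ ipad = 57 5d 54 5e 46 36 36.
Inner input = 57 5d 54 5e 46 36 36 ∥ 7a 7a 79.
Inner hash: XOR 57⊕5d⊕54⊕5e⊕46⊕36⊕36⊕7a⊕7a⊕79 = 3f.

3f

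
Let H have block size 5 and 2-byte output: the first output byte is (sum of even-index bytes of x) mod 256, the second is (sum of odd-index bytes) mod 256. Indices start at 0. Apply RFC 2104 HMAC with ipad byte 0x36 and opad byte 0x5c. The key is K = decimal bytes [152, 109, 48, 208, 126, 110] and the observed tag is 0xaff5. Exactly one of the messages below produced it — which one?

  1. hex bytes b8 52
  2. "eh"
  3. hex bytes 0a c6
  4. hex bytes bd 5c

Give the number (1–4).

3

Key decimal bytes [152, 109, 48, 208, 126, 110] = 98 6d 30 d0 7e 6e is 6 bytes > B = 5, so hash it first: H(key) = 46 ab, then zero-pad to 5 bytes: K' = 46 ab 00 00 00.
K' ⊕ ipad = 70 9d 36 36 36; K' ⊕ opad = 1a f7 5c 5c 5c.
m1: inner = H(70 9d 36 36 36 b8 52) = 2e 8b; tag = H(1a f7 5c 5c 5c 2e 8b) = 5d81
m2: inner = H(70 9d 36 36 36 65 68) = 44 38; tag = H(1a f7 5c 5c 5c 44 38) = 0a97
m3: inner = H(70 9d 36 36 36 0a c6) = a2 dd; tag = H(1a f7 5c 5c 5c a2 dd) = aff5 ← matches
m4: inner = H(70 9d 36 36 36 bd 5c) = 38 90; tag = H(1a f7 5c 5c 5c 38 90) = 628b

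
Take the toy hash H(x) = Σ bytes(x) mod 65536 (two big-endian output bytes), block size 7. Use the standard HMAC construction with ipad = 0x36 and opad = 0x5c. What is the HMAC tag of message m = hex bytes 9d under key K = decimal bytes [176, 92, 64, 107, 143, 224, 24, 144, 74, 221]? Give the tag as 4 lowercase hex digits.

036f

Key decimal bytes [176, 92, 64, 107, 143, 224, 24, 144, 74, 221] = b0 5c 40 6b 8f e0 18 90 4a dd is 10 bytes > B = 7, so hash it first: H(key) = 04 f5, then zero-pad to 7 bytes: K' = 04 f5 00 00 00 00 00.
K' ⊕ ipad = 32 c3 36 36 36 36 36.  K' ⊕ opad = 58 a9 5c 5c 5c 5c 5c.
Inner input = (K'⊕ipad) ∥ m = 32 c3 36 36 36 36 36 ∥ 9d.
Inner hash: sum = 50+195+54+54+54+54+54+157 = 672 → 02 a0.
Outer input = (K'⊕opad) ∥ inner = 58 a9 5c 5c 5c 5c 5c ∥ 02 a0.
Outer hash (tag): sum = 88+169+92+92+92+92+92+2+160 = 879 → 03 6f.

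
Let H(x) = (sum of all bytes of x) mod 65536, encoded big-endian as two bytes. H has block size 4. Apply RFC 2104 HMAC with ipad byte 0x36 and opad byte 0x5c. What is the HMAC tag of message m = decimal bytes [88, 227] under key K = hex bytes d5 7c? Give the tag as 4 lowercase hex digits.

Key hex bytes d5 7c is 2 bytes ≤ B = 4; zero-pad to 4 bytes: K' = d5 7c 00 00.
K' ⊕ ipad = e3 4a 36 36.  K' ⊕ opad = 89 20 5c 5c.
Inner input = (K'⊕ipad) ∥ m = e3 4a 36 36 ∥ 58 e3.
Inner hash: sum = 227+74+54+54+88+227 = 724 → 02 d4.
Outer input = (K'⊕opad) ∥ inner = 89 20 5c 5c ∥ 02 d4.
Outer hash (tag): sum = 137+32+92+92+2+212 = 567 → 02 37.

0237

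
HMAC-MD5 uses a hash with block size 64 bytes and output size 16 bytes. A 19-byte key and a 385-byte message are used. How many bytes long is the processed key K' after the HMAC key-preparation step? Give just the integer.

Key is 19 ≤ 64 bytes, zero-padded: |K'| = 64.

64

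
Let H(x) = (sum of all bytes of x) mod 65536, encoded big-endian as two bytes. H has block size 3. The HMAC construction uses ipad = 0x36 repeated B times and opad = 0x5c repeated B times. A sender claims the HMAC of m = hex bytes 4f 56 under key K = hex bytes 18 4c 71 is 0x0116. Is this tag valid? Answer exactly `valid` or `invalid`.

valid

Key hex bytes 18 4c 71 is exactly B = 3 bytes: K' = 18 4c 71.
K' ⊕ ipad = 2e 7a 47; K' ⊕ opad = 44 10 2d.
Inner hash: sum = 46+122+71+79+86 = 404 → 01 94.
Outer hash (recomputed tag): sum = 68+16+45+1+148 = 278 → 01 16.
Recomputed tag = 0116; claimed = 0116 → match.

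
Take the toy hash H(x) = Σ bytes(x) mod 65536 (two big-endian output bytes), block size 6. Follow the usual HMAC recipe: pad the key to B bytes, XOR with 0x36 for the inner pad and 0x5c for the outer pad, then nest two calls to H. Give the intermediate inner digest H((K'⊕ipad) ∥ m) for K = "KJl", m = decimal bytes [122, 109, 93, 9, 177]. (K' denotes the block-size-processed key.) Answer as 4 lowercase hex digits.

03f3

Key "KJl" = 4b 4a 6c is 3 bytes ≤ B = 6; zero-pad to 6 bytes: K' = 4b 4a 6c 00 00 00.
K' ⊕ ipad = 7d 7c 5a 36 36 36.
Inner input = 7d 7c 5a 36 36 36 ∥ 7a 6d 5d 09 b1.
Inner hash: sum = 125+124+90+54+54+54+122+109+93+9+177 = 1011 → 03 f3.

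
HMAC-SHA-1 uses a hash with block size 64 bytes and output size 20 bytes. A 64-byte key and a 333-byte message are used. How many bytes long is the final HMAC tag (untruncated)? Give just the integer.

The tag is one SHA-1 digest: 20 bytes.

20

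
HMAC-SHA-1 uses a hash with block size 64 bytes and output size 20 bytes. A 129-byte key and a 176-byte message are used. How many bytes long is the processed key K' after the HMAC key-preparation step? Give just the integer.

64

Key is 129 > 64 bytes, so it is hashed to 20 bytes then zero-padded to 64: |K'| = 64.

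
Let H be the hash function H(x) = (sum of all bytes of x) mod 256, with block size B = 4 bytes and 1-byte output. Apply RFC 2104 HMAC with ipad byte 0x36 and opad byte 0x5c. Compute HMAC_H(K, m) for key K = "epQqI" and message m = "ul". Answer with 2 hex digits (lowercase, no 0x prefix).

29

Key "epQqI" = 65 70 51 71 49 is 5 bytes > B = 4, so hash it first: H(key) = e0, then zero-pad to 4 bytes: K' = e0 00 00 00.
K' ⊕ ipad = d6 36 36 36.  K' ⊕ opad = bc 5c 5c 5c.
Inner input = (K'⊕ipad) ∥ m = d6 36 36 36 ∥ 75 6c.
Inner hash: sum = 214+54+54+54+117+108 = 601; mod 256 = 89 → 59.
Outer input = (K'⊕opad) ∥ inner = bc 5c 5c 5c ∥ 59.
Outer hash (tag): sum = 188+92+92+92+89 = 553; mod 256 = 41 → 29.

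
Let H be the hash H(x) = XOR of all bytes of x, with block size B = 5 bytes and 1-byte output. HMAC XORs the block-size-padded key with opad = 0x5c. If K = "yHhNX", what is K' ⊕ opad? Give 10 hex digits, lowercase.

2514341204

Key "yHhNX" = 79 48 68 4e 58 is exactly B = 5 bytes: K' = 79 48 68 4e 58.
XOR each byte with 0x5c: 79⊕5c=25, 48⊕5c=14, 68⊕5c=34, 4e⊕5c=12, 58⊕5c=04.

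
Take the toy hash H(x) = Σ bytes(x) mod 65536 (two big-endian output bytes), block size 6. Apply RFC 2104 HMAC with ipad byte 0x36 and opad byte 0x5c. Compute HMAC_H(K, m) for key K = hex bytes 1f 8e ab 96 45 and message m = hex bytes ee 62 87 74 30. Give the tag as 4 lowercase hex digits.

0392

Key hex bytes 1f 8e ab 96 45 is 5 bytes ≤ B = 6; zero-pad to 6 bytes: K' = 1f 8e ab 96 45 00.
K' ⊕ ipad = 29 b8 9d a0 73 36.  K' ⊕ opad = 43 d2 f7 ca 19 5c.
Inner input = (K'⊕ipad) ∥ m = 29 b8 9d a0 73 36 ∥ ee 62 87 74 30.
Inner hash: sum = 41+184+157+160+115+54+238+98+135+116+48 = 1346 → 05 42.
Outer input = (K'⊕opad) ∥ inner = 43 d2 f7 ca 19 5c ∥ 05 42.
Outer hash (tag): sum = 67+210+247+202+25+92+5+66 = 914 → 03 92.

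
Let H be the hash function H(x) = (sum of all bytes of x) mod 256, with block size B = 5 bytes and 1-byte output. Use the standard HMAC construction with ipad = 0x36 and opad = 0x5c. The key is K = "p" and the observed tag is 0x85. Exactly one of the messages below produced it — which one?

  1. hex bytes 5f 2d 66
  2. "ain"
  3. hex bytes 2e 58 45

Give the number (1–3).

Key "p" = 70 is 1 byte ≤ B = 5; zero-pad to 5 bytes: K' = 70 00 00 00 00.
K' ⊕ ipad = 46 36 36 36 36; K' ⊕ opad = 2c 5c 5c 5c 5c.
m1: inner = H(46 36 36 36 36 5f 2d 66) = 10; tag = H(2c 5c 5c 5c 5c 10) = ac
m2: inner = H(46 36 36 36 36 61 69 6e) = 56; tag = H(2c 5c 5c 5c 5c 56) = f2
m3: inner = H(46 36 36 36 36 2e 58 45) = e9; tag = H(2c 5c 5c 5c 5c e9) = 85 ← matches

3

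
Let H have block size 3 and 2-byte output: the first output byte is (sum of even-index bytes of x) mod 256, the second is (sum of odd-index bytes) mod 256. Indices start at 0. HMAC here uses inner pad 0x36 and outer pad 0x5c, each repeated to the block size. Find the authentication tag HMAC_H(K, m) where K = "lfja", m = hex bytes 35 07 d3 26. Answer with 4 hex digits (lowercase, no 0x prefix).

dfde

Key "lfja" = 6c 66 6a 61 is 4 bytes > B = 3, so hash it first: H(key) = d6 c7, then zero-pad to 3 bytes: K' = d6 c7 00.
K' ⊕ ipad = e0 f1 36.  K' ⊕ opad = 8a 9b 5c.
Inner input = (K'⊕ipad) ∥ m = e0 f1 36 ∥ 35 07 d3 26.
Inner hash: even-index sum = 323 mod 256 = 67; odd-index sum = 505 mod 256 = 249 → 43 f9.
Outer input = (K'⊕opad) ∥ inner = 8a 9b 5c ∥ 43 f9.
Outer hash (tag): even-index sum = 479 mod 256 = 223; odd-index sum = 222 mod 256 = 222 → df de.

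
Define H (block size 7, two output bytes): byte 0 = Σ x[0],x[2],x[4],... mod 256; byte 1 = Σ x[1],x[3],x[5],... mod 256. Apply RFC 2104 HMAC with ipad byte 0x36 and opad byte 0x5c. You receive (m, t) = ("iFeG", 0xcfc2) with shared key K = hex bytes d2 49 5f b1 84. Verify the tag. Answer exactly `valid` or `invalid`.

invalid

Key hex bytes d2 49 5f b1 84 is 5 bytes ≤ B = 7; zero-pad to 7 bytes: K' = d2 49 5f b1 84 00 00.
K' ⊕ ipad = e4 7f 69 87 b2 36 36; K' ⊕ opad = 8e 15 03 ed d8 5c 5c.
Inner hash: even-index sum = 706 mod 256 = 194; odd-index sum = 522 mod 256 = 10 → c2 0a.
Outer hash (recomputed tag): even-index sum = 463 mod 256 = 207; odd-index sum = 544 mod 256 = 32 → cf 20.
Recomputed tag = cf20; claimed = cfc2 → mismatch.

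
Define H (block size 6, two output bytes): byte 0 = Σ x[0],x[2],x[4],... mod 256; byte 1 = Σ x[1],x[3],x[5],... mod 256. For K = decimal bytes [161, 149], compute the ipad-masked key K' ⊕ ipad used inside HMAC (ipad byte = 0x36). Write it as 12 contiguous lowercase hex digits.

97a336363636

Key decimal bytes [161, 149] = a1 95 is 2 bytes ≤ B = 6; zero-pad to 6 bytes: K' = a1 95 00 00 00 00.
XOR each byte with 0x36: a1⊕36=97, 95⊕36=a3, 00⊕36=36, 00⊕36=36, 00⊕36=36, 00⊕36=36.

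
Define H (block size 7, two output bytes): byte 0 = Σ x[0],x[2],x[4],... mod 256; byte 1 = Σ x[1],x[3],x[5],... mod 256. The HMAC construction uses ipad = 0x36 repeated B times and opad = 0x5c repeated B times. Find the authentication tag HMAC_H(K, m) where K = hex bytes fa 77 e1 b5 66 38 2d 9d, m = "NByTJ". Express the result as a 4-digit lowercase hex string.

faa5

Key hex bytes fa 77 e1 b5 66 38 2d 9d is 8 bytes > B = 7, so hash it first: H(key) = 6e 01, then zero-pad to 7 bytes: K' = 6e 01 00 00 00 00 00.
K' ⊕ ipad = 58 37 36 36 36 36 36.  K' ⊕ opad = 32 5d 5c 5c 5c 5c 5c.
Inner input = (K'⊕ipad) ∥ m = 58 37 36 36 36 36 36 ∥ 4e 42 79 54 4a.
Inner hash: even-index sum = 400 mod 256 = 144; odd-index sum = 436 mod 256 = 180 → 90 b4.
Outer input = (K'⊕opad) ∥ inner = 32 5d 5c 5c 5c 5c 5c ∥ 90 b4.
Outer hash (tag): even-index sum = 506 mod 256 = 250; odd-index sum = 421 mod 256 = 165 → fa a5.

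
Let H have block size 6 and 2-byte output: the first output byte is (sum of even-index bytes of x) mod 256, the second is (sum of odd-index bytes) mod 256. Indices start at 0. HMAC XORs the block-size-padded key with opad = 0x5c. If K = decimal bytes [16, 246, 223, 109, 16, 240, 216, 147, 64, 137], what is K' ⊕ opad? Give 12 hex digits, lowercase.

4b335c5c5c5c

Key decimal bytes [16, 246, 223, 109, 16, 240, 216, 147, 64, 137] = 10 f6 df 6d 10 f0 d8 93 40 89 is 10 bytes > B = 6, so hash it first: H(key) = 17 6f, then zero-pad to 6 bytes: K' = 17 6f 00 00 00 00.
XOR each byte with 0x5c: 17⊕5c=4b, 6f⊕5c=33, 00⊕5c=5c, 00⊕5c=5c, 00⊕5c=5c, 00⊕5c=5c.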